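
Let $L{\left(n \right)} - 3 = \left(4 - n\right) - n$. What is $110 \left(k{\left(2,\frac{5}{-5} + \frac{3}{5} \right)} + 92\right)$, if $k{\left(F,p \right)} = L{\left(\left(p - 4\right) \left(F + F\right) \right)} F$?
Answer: $19404$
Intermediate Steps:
$L{\left(n \right)} = 7 - 2 n$ ($L{\left(n \right)} = 3 - \left(-4 + 2 n\right) = 7 - 2 n$)
$k{\left(F,p \right)} = F \left(7 - 4 F \left(-4 + p\right)\right)$ ($k{\left(F,p \right)} = \left(7 - 2 \left(p - 4\right) \left(F + F\right)\right) F = \left(7 - 2 \left(-4 + p\right) 2 F\right) F = \left(7 - 2 \cdot 2 F \left(-4 + p\right)\right) F = \left(7 - 4 F \left(-4 + p\right)\right) F = F \left(7 - 4 F \left(-4 + p\right)\right)$)
$110 \left(k{\left(2,\frac{5}{-5} + \frac{3}{5} \right)} + 92\right) = 110 \left(\left(-1\right) 2 \left(-7 + 4 \cdot 2 \left(-4 + \left(\frac{5}{-5} + \frac{3}{5}\right)\right)\right) + 92\right) = 110 \left(\left(-1\right) 2 \left(-7 + 4 \cdot 2 \left(-4 + \left(5 \left(- \frac{1}{5}\right) + 3 \cdot \frac{1}{5}\right)\right)\right) + 92\right) = 110 \left(\left(-1\right) 2 \left(-7 + 4 \cdot 2 \left(-4 + \left(-1 + \frac{3}{5}\right)\right)\right) + 92\right) = 110 \left(\left(-1\right) 2 \left(-7 + 4 \cdot 2 \left(-4 - \frac{2}{5}\right)\right) + 92\right) = 110 \left(\left(-1\right) 2 \left(-7 + 4 \cdot 2 \left(- \frac{22}{5}\right)\right) + 92\right) = 110 \left(\left(-1\right) 2 \left(-7 - \frac{176}{5}\right) + 92\right) = 110 \left(\left(-1\right) 2 \left(- \frac{211}{5}\right) + 92\right) = 110 \left(\frac{422}{5} + 92\right) = 110 \cdot \frac{882}{5} = 19404$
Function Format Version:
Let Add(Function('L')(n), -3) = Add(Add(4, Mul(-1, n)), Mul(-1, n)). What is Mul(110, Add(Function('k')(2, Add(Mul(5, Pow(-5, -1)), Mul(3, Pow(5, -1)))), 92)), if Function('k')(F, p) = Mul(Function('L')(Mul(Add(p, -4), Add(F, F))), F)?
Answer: 19404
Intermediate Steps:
Function('L')(n) = Add(7, Mul(-2, n)) (Function('L')(n) = Add(3, Add(Add(4, Mul(-1, n)), Mul(-1, n))) = Add(3, Add(4, Mul(-2, n))) = Add(7, Mul(-2, n)))
Function('k')(F, p) = Mul(F, Add(7, Mul(-4, F, Add(-4, p)))) (Function('k')(F, p) = Mul(Add(7, Mul(-2, Mul(Add(p, -4), Add(F, F)))), F) = Mul(Add(7, Mul(-2, Mul(Add(-4, p), Mul(2, F)))), F) = Mul(Add(7, Mul(-2, Mul(2, F, Add(-4, p)))), F) = Mul(Add(7, Mul(-4, F, Add(-4, p))), F) = Mul(F, Add(7, Mul(-4, F, Add(-4, p)))))
Mul(110, Add(Function('k')(2, Add(Mul(5, Pow(-5, -1)), Mul(3, Pow(5, -1)))), 92)) = Mul(110, Add(Mul(-1, 2, Add(-7, Mul(4, 2, Add(-4, Add(Mul(5, Pow(-5, -1)), Mul(3, Pow(5, -1))))))), 92)) = Mul(110, Add(Mul(-1, 2, Add(-7, Mul(4, 2, Add(-4, Add(Mul(5, Rational(-1, 5)), Mul(3, Rational(1, 5))))))), 92)) = Mul(110, Add(Mul(-1, 2, Add(-7, Mul(4, 2, Add(-4, Add(-1, Rational(3, 5)))))), 92)) = Mul(110, Add(Mul(-1, 2, Add(-7, Mul(4, 2, Add(-4, Rational(-2, 5))))), 92)) = Mul(110, Add(Mul(-1, 2, Add(-7, Mul(4, 2, Rational(-22, 5)))), 92)) = Mul(110, Add(Mul(-1, 2, Add(-7, Rational(-176, 5))), 92)) = Mul(110, Add(Mul(-1, 2, Rational(-211, 5)), 92)) = Mul(110, Add(Rational(422, 5), 92)) = Mul(110, Rational(882, 5)) = 19404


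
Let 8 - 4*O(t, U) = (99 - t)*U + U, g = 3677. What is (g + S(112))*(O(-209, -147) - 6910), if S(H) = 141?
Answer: 33963019/2 ≈ 1.6982e+7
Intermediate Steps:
O(t, U) = 2 - U/4 - U*(99 - t)/4 (O(t, U) = 2 - ((99 - t)*U + U)/4 = 2 - (U*(99 - t) + U)/4 = 2 - (U + U*(99 - t))/4 = 2 + (-U/4 - U*(99 - t)/4) = 2 - U/4 - U*(99 - t)/4)
(g + S(112))*(O(-209, -147) - 6910) = (3677 + 141)*((2 - 25*(-147) + (1/4)*(-147)*(-209)) - 6910) = 3818*((2 + 3675 + 30723/4) - 6910) = 3818*(45431/4 - 6910) = 3818*(17791/4) = 33963019/2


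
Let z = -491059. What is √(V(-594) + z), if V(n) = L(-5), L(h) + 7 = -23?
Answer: I*√491089 ≈ 700.78*I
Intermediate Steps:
L(h) = -30 (L(h) = -7 - 23 = -30)
V(n) = -30
√(V(-594) + z) = √(-30 - 491059) = √(-491089) = I*√491089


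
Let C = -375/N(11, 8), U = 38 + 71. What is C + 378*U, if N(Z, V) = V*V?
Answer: 2636553/64 ≈ 41196.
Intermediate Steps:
N(Z, V) = V²
U = 109
C = -375/64 (C = -375/(8²) = -375/64 ≈ -5.8594)
C + 378*U = -375/64 + 378*109 = -375/64 + 41202 = 2636553/64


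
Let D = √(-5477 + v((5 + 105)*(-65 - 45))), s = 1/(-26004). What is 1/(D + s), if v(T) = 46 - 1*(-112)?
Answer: -26004/3596750437105 - 2028624048*I*√591/3596750437105 ≈ -7.2299e-9 - 0.013711*I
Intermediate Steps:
v(T) = 158 (v(T) = 46 + 112 = 158)
s = -1/26004 ≈ -3.8456e-5
D = 3*I*√591 (D = √(-5477 + 158) = √(-5319) = 3*I*√591 ≈ 72.932*I)
1/(D + s) = 1/(3*I*√591 - 1/26004) = 1/(-1/26004 + 3*I*√591)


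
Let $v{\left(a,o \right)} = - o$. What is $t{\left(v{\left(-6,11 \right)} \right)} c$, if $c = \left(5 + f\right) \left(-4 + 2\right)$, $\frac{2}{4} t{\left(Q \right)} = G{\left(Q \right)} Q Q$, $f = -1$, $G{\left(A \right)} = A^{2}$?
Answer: $-234256$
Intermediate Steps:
$t{\left(Q \right)} = 2 Q^{4}$ ($t{\left(Q \right)} = 2 Q^{2} Q Q = 2 Q^{3} Q = 2 Q^{4}$)
$c = -8$ ($c = \left(5 - 1\right) \left(-4 + 2\right) = 4 \left(-2\right) = -8$)
$t{\left(v{\left(-6,11 \right)} \right)} c = 2 \left(\left(-1\right) 11\right)^{4} \left(-8\right) = 2 \left(-11\right)^{4} \left(-8\right) = 2 \cdot 14641 \left(-8\right) = 29282 \left(-8\right) = -234256$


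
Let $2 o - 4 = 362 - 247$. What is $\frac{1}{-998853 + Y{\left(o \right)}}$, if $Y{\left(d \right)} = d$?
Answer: $- \frac{2}{1997587} \approx -1.0012 \cdot 10^{-6}$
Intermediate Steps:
$o = \frac{119}{2}$ ($o = 2 + \frac{362 - 247}{2} = 2 + \frac{1}{2} \cdot 115 = 2 + \frac{115}{2} = \frac{119}{2} \approx 59.5$)
$\frac{1}{-998853 + Y{\left(o \right)}} = \frac{1}{-998853 + \frac{119}{2}} = \frac{1}{- \frac{1997587}{2}} = - \frac{2}{1997587}$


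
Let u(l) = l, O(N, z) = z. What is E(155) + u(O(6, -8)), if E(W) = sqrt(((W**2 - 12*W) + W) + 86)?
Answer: -8 + sqrt(22406) ≈ 141.69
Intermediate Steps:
E(W) = sqrt(86 + W**2 - 11*W) (E(W) = sqrt((W**2 - 11*W) + 86) = sqrt(86 + W**2 - 11*W))
E(155) + u(O(6, -8)) = sqrt(86 + 155**2 - 11*155) - 8 = sqrt(86 + 24025 - 1705) - 8 = sqrt(22406) - 8 = -8 + sqrt(22406)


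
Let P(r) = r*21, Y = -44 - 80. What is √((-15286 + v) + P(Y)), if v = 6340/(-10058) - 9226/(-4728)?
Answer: I*√632086471302706077/5944278 ≈ 133.75*I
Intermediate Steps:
v = 15704897/11888556 (v = 6340*(-1/10058) - 9226*(-1/4728) = -3170/5029 + 4613/2364 = 15704897/11888556 ≈ 1.3210)
Y = -124
P(r) = 21*r
√((-15286 + v) + P(Y)) = √((-15286 + 15704897/11888556) + 21*(-124)) = √(-181712762119/11888556 - 2604) = √(-212670561943/11888556) = I*√632086471302706077/5944278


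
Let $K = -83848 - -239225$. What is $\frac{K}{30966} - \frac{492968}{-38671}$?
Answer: $\frac{21273831055}{1197486186} \approx 17.765$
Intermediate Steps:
$K = 155377$ ($K = -83848 + 239225 = 155377$)
$\frac{K}{30966} - \frac{492968}{-38671} = \frac{155377}{30966} - \frac{492968}{-38671} = 155377 \cdot \frac{1}{30966} - - \frac{492968}{38671} = \frac{155377}{30966} + \frac{492968}{38671} = \frac{21273831055}{1197486186}$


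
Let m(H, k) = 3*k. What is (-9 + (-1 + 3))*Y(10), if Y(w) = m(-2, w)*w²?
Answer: -21000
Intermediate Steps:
Y(w) = 3*w³ (Y(w) = (3*w)*w² = 3*w³)
(-9 + (-1 + 3))*Y(10) = (-9 + (-1 + 3))*(3*10³) = (-9 + 2)*(3*1000) = -7*3000 = -21000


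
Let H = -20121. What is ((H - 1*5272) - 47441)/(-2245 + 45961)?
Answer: -12139/7286 ≈ -1.6661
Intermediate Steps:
((H - 1*5272) - 47441)/(-2245 + 45961) = ((-20121 - 1*5272) - 47441)/(-2245 + 45961) = ((-20121 - 5272) - 47441)/43716 = (-25393 - 47441)*(1/43716) = -72834*1/43716 = -12139/7286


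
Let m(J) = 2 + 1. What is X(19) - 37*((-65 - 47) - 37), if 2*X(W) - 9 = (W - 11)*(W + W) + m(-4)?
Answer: 5671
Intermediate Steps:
m(J) = 3
X(W) = 6 + W*(-11 + W) (X(W) = 9/2 + ((W - 11)*(W + W) + 3)/2 = 9/2 + ((-11 + W)*(2*W) + 3)/2 = 9/2 + (2*W*(-11 + W) + 3)/2 = 9/2 + (3 + 2*W*(-11 + W))/2 = 9/2 + (3/2 + W*(-11 + W)) = 6 + W*(-11 + W))
X(19) - 37*((-65 - 47) - 37) = (6 + 19² - 11*19) - 37*((-65 - 47) - 37) = (6 + 361 - 209) - 37*(-112 - 37) = 158 - 37*(-149) = 158 + 5513 = 5671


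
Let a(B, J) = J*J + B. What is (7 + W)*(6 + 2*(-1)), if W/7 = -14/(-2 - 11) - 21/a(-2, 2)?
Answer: -3066/13 ≈ -235.85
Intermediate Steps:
a(B, J) = B + J**2 (a(B, J) = J**2 + B = B + J**2)
W = -1715/26 (W = 7*(-14/(-2 - 11) - 21/(-2 + 2**2)) = 7*(-14/(-13) - 21/(-2 + 4)) = 7*(-14*(-1/13) - 21/2) = 7*(14/13 - 21*1/2) = 7*(14/13 - 21/2) = 7*(-245/26) = -1715/26 ≈ -65.962)
(7 + W)*(6 + 2*(-1)) = (7 - 1715/26)*(6 + 2*(-1)) = -1533*(6 - 2)/26 = -1533/26*4 = -3066/13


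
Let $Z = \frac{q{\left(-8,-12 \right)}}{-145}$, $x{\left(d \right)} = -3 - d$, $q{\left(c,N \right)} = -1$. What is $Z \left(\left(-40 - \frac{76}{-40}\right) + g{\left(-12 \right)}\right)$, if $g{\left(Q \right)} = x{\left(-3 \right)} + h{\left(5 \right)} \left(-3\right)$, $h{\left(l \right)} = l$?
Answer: $- \frac{531}{1450} \approx -0.36621$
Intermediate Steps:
$g{\left(Q \right)} = -15$ ($g{\left(Q \right)} = \left(-3 - -3\right) + 5 \left(-3\right) = \left(-3 + 3\right) - 15 = 0 - 15 = -15$)
$Z = \frac{1}{145}$ ($Z = - \frac{1}{-145} = \left(-1\right) \left(- \frac{1}{145}\right) = \frac{1}{145} \approx 0.0068966$)
$Z \left(\left(-40 - \frac{76}{-40}\right) + g{\left(-12 \right)}\right) = \frac{\left(-40 - \frac{76}{-40}\right) - 15}{145} = \frac{\left(-40 - 76 \left(- \frac{1}{40}\right)\right) - 15}{145} = \frac{\left(-40 - - \frac{19}{10}\right) - 15}{145} = \frac{\left(-40 + \frac{19}{10}\right) - 15}{145} = \frac{- \frac{381}{10} - 15}{145} = \frac{1}{145} \left(- \frac{531}{10}\right) = - \frac{531}{1450}$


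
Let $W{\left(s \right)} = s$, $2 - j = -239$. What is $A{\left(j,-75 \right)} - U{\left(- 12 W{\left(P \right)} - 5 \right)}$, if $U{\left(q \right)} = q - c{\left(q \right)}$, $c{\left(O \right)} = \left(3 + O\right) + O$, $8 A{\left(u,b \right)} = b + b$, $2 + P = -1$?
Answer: $\frac{61}{4} \approx 15.25$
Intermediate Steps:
$j = 241$ ($j = 2 - -239 = 2 + 239 = 241$)
$P = -3$ ($P = -2 - 1 = -3$)
$A{\left(u,b \right)} = \frac{b}{4}$ ($A{\left(u,b \right)} = \frac{b + b}{8} = \frac{2 b}{8} = \frac{b}{4}$)
$c{\left(O \right)} = 3 + 2 O$
$U{\left(q \right)} = -3 - q$ ($U{\left(q \right)} = q - \left(3 + 2 q\right) = -3 - q$)
$A{\left(j,-75 \right)} - U{\left(- 12 W{\left(P \right)} - 5 \right)} = \frac{1}{4} \left(-75\right) - \left(-3 - \left(\left(-12\right) \left(-3\right) - 5\right)\right) = - \frac{75}{4} - \left(-3 - \left(36 - 5\right)\right) = - \frac{75}{4} - \left(-3 - 31\right) = - \frac{75}{4} - -34 = - \frac{75}{4} + 34 = \frac{61}{4}$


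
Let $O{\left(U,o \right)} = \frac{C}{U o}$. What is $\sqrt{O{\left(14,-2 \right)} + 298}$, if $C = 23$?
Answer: $\frac{\sqrt{58247}}{14} \approx 17.239$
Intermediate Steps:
$O{\left(U,o \right)} = \frac{23}{U o}$
$\sqrt{O{\left(14,-2 \right)} + 298} = \sqrt{\frac{23}{14 \left(-2\right)} + 298} = \sqrt{23 \cdot \frac{1}{14} \left(- \frac{1}{2}\right) + 298} = \sqrt{- \frac{23}{28} + 298} = \sqrt{\frac{8321}{28}} = \frac{\sqrt{58247}}{14}$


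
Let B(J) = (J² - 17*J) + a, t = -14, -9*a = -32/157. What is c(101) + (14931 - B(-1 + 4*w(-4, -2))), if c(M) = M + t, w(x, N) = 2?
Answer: 21319312/1413 ≈ 15088.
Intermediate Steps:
a = 32/1413 (a = -(-32)/(9*157) = -⅑*(-32/157) = 32/1413 ≈ 0.022647)
B(J) = 32/1413 + J² - 17*J (B(J) = (J² - 17*J) + 32/1413 = 32/1413 + J² - 17*J)
c(M) = -14 + M (c(M) = M - 14 = -14 + M)
c(101) + (14931 - B(-1 + 4*w(-4, -2))) = (-14 + 101) + (14931 - (32/1413 + (-1 + 4*2)² - 17*(-1 + 4*2))) = 87 + (14931 - (32/1413 + (-1 + 8)² - 17*(-1 + 8))) = 87 + (14931 - (32/1413 + 7² - 17*7)) = 87 + (14931 - (32/1413 + 49 - 119)) = 87 + (14931 - 1*(-98878/1413)) = 87 + (14931 + 98878/1413) = 87 + 21196381/1413 = 21319312/1413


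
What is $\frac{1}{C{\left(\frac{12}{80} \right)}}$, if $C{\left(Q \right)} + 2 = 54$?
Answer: $\frac{1}{52} \approx 0.019231$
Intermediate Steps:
$C{\left(Q \right)} = 52$ ($C{\left(Q \right)} = -2 + 54 = 52$)
$\frac{1}{C{\left(\frac{12}{80} \right)}} = \frac{1}{52}$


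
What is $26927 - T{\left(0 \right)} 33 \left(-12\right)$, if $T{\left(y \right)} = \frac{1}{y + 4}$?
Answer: $27026$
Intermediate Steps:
$T{\left(y \right)} = \frac{1}{4 + y}$
$26927 - T{\left(0 \right)} 33 \left(-12\right) = 26927 - \frac{1}{4 + 0} \cdot 33 \left(-12\right) = 26927 - \frac{1}{4} \cdot 33 \left(-12\right) = 26927 - \frac{33}{4} \left(-12\right) = 26927 - -99 = 26927 + 99 = 27026$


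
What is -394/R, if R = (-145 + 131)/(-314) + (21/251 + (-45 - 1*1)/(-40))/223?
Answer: -69247556680/8808521 ≈ -7861.4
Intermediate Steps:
R = 8808521/175755220 (R = -14*(-1/314) + (21*(1/251) + (-45 - 1)*(-1/40))*(1/223) = 7/157 + (21/251 - 46*(-1/40))*(1/223) = 7/157 + (21/251 + 23/20)*(1/223) = 7/157 + (6193/5020)*(1/223) = 7/157 + 6193/1119460 = 8808521/175755220 ≈ 0.050118)
-394/R = -394/8808521/175755220 = -394*175755220/8808521 = -69247556680/8808521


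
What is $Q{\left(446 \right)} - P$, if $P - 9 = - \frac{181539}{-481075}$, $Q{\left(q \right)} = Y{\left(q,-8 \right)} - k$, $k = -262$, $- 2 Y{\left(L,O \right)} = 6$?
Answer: $\frac{120087211}{481075} \approx 249.62$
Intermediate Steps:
$Y{\left(L,O \right)} = -3$ ($Y{\left(L,O \right)} = \left(- \frac{1}{2}\right) 6 = -3$)
$Q{\left(q \right)} = 259$ ($Q{\left(q \right)} = -3 - -262 = -3 + 262 = 259$)
$P = \frac{4511214}{481075}$ ($P = 9 - \frac{181539}{-481075} = 9 - - \frac{181539}{481075} = 9 + \frac{181539}{481075} = \frac{4511214}{481075} \approx 9.3774$)
$Q{\left(446 \right)} - P = 259 - \frac{4511214}{481075} = \frac{120087211}{481075}$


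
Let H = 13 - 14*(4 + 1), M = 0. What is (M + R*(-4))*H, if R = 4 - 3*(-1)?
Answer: 1596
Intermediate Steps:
H = -57 (H = 13 - 14*5 = 13 - 70 = -57)
R = 7 (R = 4 + 3 = 7)
(M + R*(-4))*H = (0 + 7*(-4))*(-57) = (0 - 28)*(-57) = -28*(-57) = 1596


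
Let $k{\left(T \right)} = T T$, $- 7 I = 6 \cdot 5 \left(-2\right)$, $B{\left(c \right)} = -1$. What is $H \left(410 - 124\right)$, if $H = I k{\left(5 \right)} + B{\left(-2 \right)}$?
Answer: $\frac{426998}{7} \approx 61000.0$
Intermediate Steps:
$I = \frac{60}{7}$ ($I = - \frac{6 \cdot 5 \left(-2\right)}{7} = - \frac{30 \left(-2\right)}{7} = \left(- \frac{1}{7}\right) \left(-60\right) = \frac{60}{7} \approx 8.5714$)
$k{\left(T \right)} = T^{2}$
$H = \frac{1493}{7}$ ($H = \frac{60 \cdot 5^{2}}{7} - 1 = \frac{60}{7} \cdot 25 - 1 = \frac{1500}{7} - 1 = \frac{1493}{7} \approx 213.29$)
$H \left(410 - 124\right) = \frac{1493 \left(410 - 124\right)}{7} = \frac{1493}{7} \cdot 286 = \frac{426998}{7}$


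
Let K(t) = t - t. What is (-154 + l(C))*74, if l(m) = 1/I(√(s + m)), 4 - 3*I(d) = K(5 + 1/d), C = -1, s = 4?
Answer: -22681/2 ≈ -11341.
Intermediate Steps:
K(t) = 0
I(d) = 4/3 (I(d) = 4/3 - ⅓*0 = 4/3 + 0 = 4/3)
l(m) = ¾ (l(m) = 1/(4/3) = ¾)
(-154 + l(C))*74 = (-154 + ¾)*74 = -613/4*74 = -22681/2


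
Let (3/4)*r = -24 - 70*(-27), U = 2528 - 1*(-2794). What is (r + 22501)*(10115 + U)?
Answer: 385755193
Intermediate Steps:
U = 5322 (U = 2528 + 2794 = 5322)
r = 2488 (r = 4*(-24 - 70*(-27))/3 = 4*(-24 + 1890)/3 = (4/3)*1866 = 2488)
(r + 22501)*(10115 + U) = (2488 + 22501)*(10115 + 5322) = 24989*15437 = 385755193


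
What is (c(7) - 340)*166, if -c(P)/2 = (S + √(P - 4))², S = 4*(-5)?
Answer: -190236 + 13280*√3 ≈ -1.6723e+5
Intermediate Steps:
S = -20
c(P) = -2*(-20 + √(-4 + P))² (c(P) = -2*(-20 + √(P - 4))² = -2*(-20 + √(-4 + P))²)
(c(7) - 340)*166 = (-2*(-20 + √(-4 + 7))² - 340)*166 = (-2*(-20 + √3)² - 340)*166 = (-340 - 2*(-20 + √3)²)*166 = -56440 - 332*(-20 + √3)²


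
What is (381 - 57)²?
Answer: 104976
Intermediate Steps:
(381 - 57)² = 324² = 104976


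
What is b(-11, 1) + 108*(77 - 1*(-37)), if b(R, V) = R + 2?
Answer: 12303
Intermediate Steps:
b(R, V) = 2 + R
b(-11, 1) + 108*(77 - 1*(-37)) = (2 - 11) + 108*(77 - 1*(-37)) = -9 + 108*(77 + 37) = -9 + 108*114 = -9 + 12312 = 12303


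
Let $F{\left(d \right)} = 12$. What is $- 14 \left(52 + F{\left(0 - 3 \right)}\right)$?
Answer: $-896$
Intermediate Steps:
$- 14 \left(52 + F{\left(0 - 3 \right)}\right) = - 14 \left(52 + 12\right) = \left(-14\right) 64 = -896$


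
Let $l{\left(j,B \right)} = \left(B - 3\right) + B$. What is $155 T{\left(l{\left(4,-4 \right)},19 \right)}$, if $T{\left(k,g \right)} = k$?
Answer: $-1705$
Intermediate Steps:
$l{\left(j,B \right)} = -3 + 2 B$ ($l{\left(j,B \right)} = \left(-3 + B\right) + B = -3 + 2 B$)
$155 T{\left(l{\left(4,-4 \right)},19 \right)} = 155 \left(-3 + 2 \left(-4\right)\right) = 155 \left(-3 - 8\right) = 155 \left(-11\right) = -1705$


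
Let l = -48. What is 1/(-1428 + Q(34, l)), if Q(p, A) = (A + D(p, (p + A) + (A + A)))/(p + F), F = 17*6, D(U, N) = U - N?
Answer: -17/24264 ≈ -0.00070063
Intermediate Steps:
F = 102
Q(p, A) = -2*A/(102 + p) (Q(p, A) = (A + (p - ((p + A) + (A + A))))/(p + 102) = (A + (p - ((A + p) + 2*A)))/(102 + p) = (A + (p - (p + 3*A)))/(102 + p) = (A + (p + (-p - 3*A)))/(102 + p) = (A - 3*A)/(102 + p) = (-2*A)/(102 + p) = -2*A/(102 + p))
1/(-1428 + Q(34, l)) = 1/(-1428 - 2*(-48)/(102 + 34)) = 1/(-1428 - 2*(-48)/136) = 1/(-1428 - 2*(-48)*1/136) = 1/(-1428 + 12/17) = 1/(-24264/17) = -17/24264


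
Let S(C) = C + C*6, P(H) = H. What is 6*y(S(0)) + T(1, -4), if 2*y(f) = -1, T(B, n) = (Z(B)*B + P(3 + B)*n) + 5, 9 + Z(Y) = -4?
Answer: -27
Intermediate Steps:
Z(Y) = -13 (Z(Y) = -9 - 4 = -13)
T(B, n) = 5 - 13*B + n*(3 + B) (T(B, n) = (-13*B + (3 + B)*n) + 5 = (-13*B + n*(3 + B)) + 5 = 5 - 13*B + n*(3 + B))
S(C) = 7*C (S(C) = C + 6*C = 7*C)
y(f) = -1/2 (y(f) = (1/2)*(-1) = -1/2)
6*y(S(0)) + T(1, -4) = 6*(-1/2) + (5 - 13*1 - 4*(3 + 1)) = -3 + (5 - 13 - 4*4) = -3 + (5 - 13 - 16) = -3 - 24 = -27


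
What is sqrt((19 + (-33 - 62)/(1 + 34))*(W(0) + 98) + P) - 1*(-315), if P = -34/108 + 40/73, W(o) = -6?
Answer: 315 + sqrt(126779495514)/9198 ≈ 353.71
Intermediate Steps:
P = 919/3942 (P = -34*1/108 + 40*(1/73) = -17/54 + 40/73 = 919/3942 ≈ 0.23313)
sqrt((19 + (-33 - 62)/(1 + 34))*(W(0) + 98) + P) - 1*(-315) = sqrt((19 + (-33 - 62)/(1 + 34))*(-6 + 98) + 919/3942) - 1*(-315) = sqrt((19 - 95/35)*92 + 919/3942) + 315 = sqrt((19 - 95*1/35)*92 + 919/3942) + 315 = sqrt((19 - 19/7)*92 + 919/3942) + 315 = sqrt((114/7)*92 + 919/3942) + 315 = sqrt(10488/7 + 919/3942) + 315 = sqrt(41350129/27594) + 315 = sqrt(126779495514)/9198 + 315 = 315 + sqrt(126779495514)/9198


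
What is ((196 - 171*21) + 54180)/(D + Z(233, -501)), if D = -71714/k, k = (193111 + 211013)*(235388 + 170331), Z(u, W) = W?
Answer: -832674847414746/8214435343487 ≈ -101.37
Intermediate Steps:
k = 163960785156 (k = 404124*405719 = 163960785156)
D = -35857/81980392578 (D = -71714/163960785156 = -71714*1/163960785156 = -35857/81980392578 ≈ -4.3739e-7)
((196 - 171*21) + 54180)/(D + Z(233, -501)) = ((196 - 171*21) + 54180)/(-35857/81980392578 - 501) = ((196 - 3591) + 54180)/(-41072176717435/81980392578) = (-3395 + 54180)*(-81980392578/41072176717435) = 50785*(-81980392578/41072176717435) = -832674847414746/8214435343487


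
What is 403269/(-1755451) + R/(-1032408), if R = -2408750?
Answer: 1906052227249/906170828004 ≈ 2.1034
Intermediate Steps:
403269/(-1755451) + R/(-1032408) = 403269/(-1755451) - 2408750/(-1032408) = 403269*(-1/1755451) - 2408750*(-1/1032408) = -403269/1755451 + 1204375/516204 = 1906052227249/906170828004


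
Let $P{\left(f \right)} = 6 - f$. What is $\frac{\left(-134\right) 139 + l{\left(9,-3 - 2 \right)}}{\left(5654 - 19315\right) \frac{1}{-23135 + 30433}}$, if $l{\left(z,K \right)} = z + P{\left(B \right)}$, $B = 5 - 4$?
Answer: $\frac{135830376}{13661} \approx 9942.9$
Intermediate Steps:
$B = 1$ ($B = 5 - 4 = 1$)
$l{\left(z,K \right)} = 5 + z$ ($l{\left(z,K \right)} = z + \left(6 - 1\right) = z + 5 = 5 + z$)
$\frac{\left(-134\right) 139 + l{\left(9,-3 - 2 \right)}}{\left(5654 - 19315\right) \frac{1}{-23135 + 30433}} = \frac{\left(-134\right) 139 + \left(5 + 9\right)}{\left(5654 - 19315\right) \frac{1}{-23135 + 30433}} = \frac{-18626 + 14}{\left(-13661\right) \frac{1}{7298}} = - \frac{18612}{\left(-13661\right) \frac{1}{7298}} = - \frac{18612}{- \frac{13661}{7298}} = \left(-18612\right) \left(- \frac{7298}{13661}\right) = \frac{135830376}{13661}$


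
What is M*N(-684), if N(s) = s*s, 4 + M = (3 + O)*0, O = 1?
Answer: -1871424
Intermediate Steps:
M = -4 (M = -4 + (3 + 1)*0 = -4 + 4*0 = -4 + 0 = -4)
N(s) = s**2
M*N(-684) = -4*(-684)**2 = -4*467856 = -1871424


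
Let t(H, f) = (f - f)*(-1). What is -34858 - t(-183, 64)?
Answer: -34858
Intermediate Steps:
t(H, f) = 0 (t(H, f) = 0*(-1) = 0)
-34858 - t(-183, 64) = -34858 - 1*0 = -34858 + 0 = -34858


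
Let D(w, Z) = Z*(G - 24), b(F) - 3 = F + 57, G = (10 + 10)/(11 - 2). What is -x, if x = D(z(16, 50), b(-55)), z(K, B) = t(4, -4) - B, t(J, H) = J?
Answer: 980/9 ≈ 108.89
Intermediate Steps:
G = 20/9 ≈ 2.2222
z(K, B) = 4 - B
b(F) = 60 + F (b(F) = 3 + (F + 57) = 3 + (57 + F) = 60 + F)
D(w, Z) = -196*Z/9 (D(w, Z) = Z*(20/9 - 24) = Z*(-196/9) = -196*Z/9)
x = -980/9 (x = -196*(60 - 55)/9 = -196/9*5 = -980/9 ≈ -108.89)
-x = -1*(-980/9) = 980/9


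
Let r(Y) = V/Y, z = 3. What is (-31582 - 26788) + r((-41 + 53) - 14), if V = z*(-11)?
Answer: -116707/2 ≈ -58354.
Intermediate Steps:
V = -33 (V = 3*(-11) = -33)
r(Y) = -33/Y
(-31582 - 26788) + r((-41 + 53) - 14) = (-31582 - 26788) - 33/((-41 + 53) - 14) = -58370 - 33/(12 - 14) = -58370 - 33/(-2) = -58370 - 33*(-½) = -58370 + 33/2 = -116707/2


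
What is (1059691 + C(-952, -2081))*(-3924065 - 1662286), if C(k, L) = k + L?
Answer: -5902862474958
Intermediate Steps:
C(k, L) = L + k
(1059691 + C(-952, -2081))*(-3924065 - 1662286) = (1059691 + (-2081 - 952))*(-3924065 - 1662286) = (1059691 - 3033)*(-5586351) = 1056658*(-5586351) = -5902862474958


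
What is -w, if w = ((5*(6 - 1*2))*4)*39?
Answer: -3120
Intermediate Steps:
w = 3120 (w = ((5*(6 - 2))*4)*39 = ((5*4)*4)*39 = (20*4)*39 = 80*39 = 3120)
-w = -1*3120 = -3120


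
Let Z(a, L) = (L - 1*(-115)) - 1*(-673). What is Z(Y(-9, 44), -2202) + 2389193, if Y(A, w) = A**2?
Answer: 2387779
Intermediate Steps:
Z(a, L) = 788 + L (Z(a, L) = (L + 115) + 673 = (115 + L) + 673 = 788 + L)
Z(Y(-9, 44), -2202) + 2389193 = (788 - 2202) + 2389193 = -1414 + 2389193 = 2387779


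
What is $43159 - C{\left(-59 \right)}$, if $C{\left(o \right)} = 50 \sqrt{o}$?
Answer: $43159 - 50 i \sqrt{59} \approx 43159.0 - 384.06 i$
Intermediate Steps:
$43159 - C{\left(-59 \right)} = 43159 - 50 \sqrt{-59} = 43159 - 50 i \sqrt{59}$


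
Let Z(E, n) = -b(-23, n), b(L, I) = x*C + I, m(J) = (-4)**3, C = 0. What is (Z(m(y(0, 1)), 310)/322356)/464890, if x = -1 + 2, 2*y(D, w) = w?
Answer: -31/14986008084 ≈ -2.0686e-9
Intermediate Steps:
y(D, w) = w/2
x = 1
m(J) = -64
b(L, I) = I (b(L, I) = 1*0 + I = 0 + I = I)
Z(E, n) = -n
(Z(m(y(0, 1)), 310)/322356)/464890 = (-1*310/322356)/464890 = -310*1/322356*(1/464890) = -155/161178*1/464890 = -31/14986008084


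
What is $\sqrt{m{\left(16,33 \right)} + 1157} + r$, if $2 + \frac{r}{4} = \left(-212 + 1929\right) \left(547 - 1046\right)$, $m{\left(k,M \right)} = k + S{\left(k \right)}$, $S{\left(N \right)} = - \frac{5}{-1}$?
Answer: $-3427140 + \sqrt{1178} \approx -3.4271 \cdot 10^{6}$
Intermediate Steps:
$S{\left(N \right)} = 5$ ($S{\left(N \right)} = \left(-5\right) \left(-1\right) = 5$)
$m{\left(k,M \right)} = 5 + k$ ($m{\left(k,M \right)} = k + 5 = 5 + k$)
$r = -3427140$ ($r = -8 + 4 \left(-212 + 1929\right) \left(547 - 1046\right) = -8 + 4 \cdot 1717 \left(-499\right) = -8 + 4 \left(-856783\right) = -8 - 3427132 = -3427140$)
$\sqrt{m{\left(16,33 \right)} + 1157} + r = \sqrt{\left(5 + 16\right) + 1157} - 3427140 = \sqrt{21 + 1157} - 3427140 = \sqrt{1178} - 3427140 = -3427140 + \sqrt{1178}$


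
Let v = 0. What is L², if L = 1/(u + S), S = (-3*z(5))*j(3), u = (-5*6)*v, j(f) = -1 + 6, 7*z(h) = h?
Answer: 49/5625 ≈ 0.0087111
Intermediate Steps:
z(h) = h/7
j(f) = 5
u = 0 (u = -5*6*0 = -30*0 = 0)
S = -75/7 (S = -3*5/7*5 = -15/7*5 = -75/7 ≈ -10.714)
L = -7/75 (L = 1/(0 - 75/7) = 1/(-75/7) = -7/75 ≈ -0.093333)
L² = (-7/75)² = 49/5625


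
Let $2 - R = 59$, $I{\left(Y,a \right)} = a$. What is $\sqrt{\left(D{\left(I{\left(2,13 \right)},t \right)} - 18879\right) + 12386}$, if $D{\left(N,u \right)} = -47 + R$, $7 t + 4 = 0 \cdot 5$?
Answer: $3 i \sqrt{733} \approx 81.222 i$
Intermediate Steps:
$R = -57$ ($R = 2 - 59 = -57$)
$t = - \frac{4}{7}$ ($t = - \frac{4}{7} + \frac{0 \cdot 5}{7} = - \frac{4}{7} + \frac{1}{7} \cdot 0 = - \frac{4}{7} + 0 = - \frac{4}{7} \approx -0.57143$)
$D{\left(N,u \right)} = -104$ ($D{\left(N,u \right)} = -47 - 57 = -104$)
$\sqrt{\left(D{\left(I{\left(2,13 \right)},t \right)} - 18879\right) + 12386} = \sqrt{\left(-104 - 18879\right) + 12386} = \sqrt{-18983 + 12386} = \sqrt{-6597} = 3 i \sqrt{733}$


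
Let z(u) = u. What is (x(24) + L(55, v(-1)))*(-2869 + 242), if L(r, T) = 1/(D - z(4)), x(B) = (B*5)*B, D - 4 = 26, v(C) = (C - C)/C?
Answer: -196712387/26 ≈ -7.5659e+6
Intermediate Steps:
v(C) = 0 (v(C) = 0/C = 0)
D = 30 (D = 4 + 26 = 30)
x(B) = 5*B**2 (x(B) = (5*B)*B = 5*B**2)
L(r, T) = 1/26 (L(r, T) = 1/(30 - 1*4) = 1/(30 - 4) = 1/26)
(x(24) + L(55, v(-1)))*(-2869 + 242) = (5*24**2 + 1/26)*(-2869 + 242) = (5*576 + 1/26)*(-2627) = (2880 + 1/26)*(-2627) = (74881/26)*(-2627) = -196712387/26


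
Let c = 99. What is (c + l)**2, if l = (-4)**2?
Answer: 13225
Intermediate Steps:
l = 16
(c + l)**2 = (99 + 16)**2 = 115**2 = 13225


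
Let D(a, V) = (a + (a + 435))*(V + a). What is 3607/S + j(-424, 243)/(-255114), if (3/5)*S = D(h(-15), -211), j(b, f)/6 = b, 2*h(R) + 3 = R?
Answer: -88536433/6501155100 ≈ -0.013619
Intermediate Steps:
h(R) = -3/2 + R/2
j(b, f) = 6*b
D(a, V) = (435 + 2*a)*(V + a) (D(a, V) = (a + (435 + a))*(V + a) = (435 + 2*a)*(V + a))
S = -152900 (S = 5*(2*(-3/2 + (½)*(-15))² + 435*(-211) + 435*(-3/2 + (½)*(-15)) + 2*(-211)*(-3/2 + (½)*(-15)))/3 = 5*(2*(-3/2 - 15/2)² - 91785 + 435*(-3/2 - 15/2) + 2*(-211)*(-3/2 - 15/2))/3 = 5*(2*(-9)² - 91785 + 435*(-9) + 2*(-211)*(-9))/3 = 5*(2*81 - 91785 - 3915 + 3798)/3 = 5*(162 - 91785 - 3915 + 3798)/3 = (5/3)*(-91740) = -152900)
3607/S + j(-424, 243)/(-255114) = 3607/(-152900) + (6*(-424))/(-255114) = 3607*(-1/152900) - 2544*(-1/255114) = -3607/152900 + 424/42519 = -88536433/6501155100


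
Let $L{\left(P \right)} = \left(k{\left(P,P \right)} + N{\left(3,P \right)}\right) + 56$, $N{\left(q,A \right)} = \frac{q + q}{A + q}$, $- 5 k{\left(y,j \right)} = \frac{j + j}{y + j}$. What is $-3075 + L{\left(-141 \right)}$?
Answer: $- \frac{347213}{115} \approx -3019.2$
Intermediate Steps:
$k{\left(y,j \right)} = - \frac{2 j}{5 \left(j + y\right)}$ ($k{\left(y,j \right)} = - \frac{\left(j + j\right) \frac{1}{y + j}}{5} = - \frac{2 j \frac{1}{j + y}}{5} = - \frac{2 j}{5 \left(j + y\right)}$)
$N{\left(q,A \right)} = \frac{2 q}{A + q}$
$L{\left(P \right)} = \frac{279}{5} + \frac{6}{3 + P}$ ($L{\left(P \right)} = \left(- \frac{2 P}{5 P + 5 P} + 2 \cdot 3 \frac{1}{P + 3}\right) + 56 = \left(- \frac{2 P}{10 P} + 2 \cdot 3 \frac{1}{3 + P}\right) + 56 = \left(- 2 P \frac{1}{10 P} + \frac{6}{3 + P}\right) + 56 = \left(- \frac{1}{5} + \frac{6}{3 + P}\right) + 56 = \frac{279}{5} + \frac{6}{3 + P}$)
$-3075 + L{\left(-141 \right)} = -3075 + \frac{3 \left(289 + 93 \left(-141\right)\right)}{5 \left(3 - 141\right)} = -3075 + \frac{3 \left(289 - 13113\right)}{5 \left(-138\right)} = -3075 + \frac{3}{5} \left(- \frac{1}{138}\right) \left(-12824\right) = -3075 + \frac{6412}{115} = - \frac{347213}{115}$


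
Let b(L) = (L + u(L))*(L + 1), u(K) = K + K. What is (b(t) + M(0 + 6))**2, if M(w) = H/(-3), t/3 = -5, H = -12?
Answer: 401956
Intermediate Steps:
u(K) = 2*K
t = -15 (t = 3*(-5) = -15)
M(w) = 4 (M(w) = -12/(-3) = -12*(-1/3) = 4)
b(L) = 3*L*(1 + L) (b(L) = (L + 2*L)*(L + 1) = (3*L)*(1 + L) = 3*L*(1 + L))
(b(t) + M(0 + 6))**2 = (3*(-15)*(1 - 15) + 4)**2 = (3*(-15)*(-14) + 4)**2 = (630 + 4)**2 = 634**2 = 401956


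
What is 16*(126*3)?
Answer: 6048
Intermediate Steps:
16*(126*3) = 16*378 = 6048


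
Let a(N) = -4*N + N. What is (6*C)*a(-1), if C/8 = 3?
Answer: 432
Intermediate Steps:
C = 24 (C = 8*3 = 24)
a(N) = -3*N
(6*C)*a(-1) = (6*24)*(-3*(-1)) = 144*3 = 432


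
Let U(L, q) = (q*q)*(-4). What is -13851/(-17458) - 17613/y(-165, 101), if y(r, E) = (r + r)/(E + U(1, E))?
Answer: -1042972456686/480095 ≈ -2.1724e+6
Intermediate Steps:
U(L, q) = -4*q² (U(L, q) = q²*(-4) = -4*q²)
y(r, E) = 2*r/(E - 4*E²) (y(r, E) = (r + r)/(E - 4*E²) = (2*r)/(E - 4*E²) = 2*r/(E - 4*E²))
-13851/(-17458) - 17613/y(-165, 101) = -13851/(-17458) - 17613/((-2*(-165)/(101*(-1 + 4*101)))) = -13851*(-1/17458) - 17613/((-2*(-165)*1/101/(-1 + 404))) = 13851/17458 - 17613/((-2*(-165)*1/101/403)) = 13851/17458 - 17613/((-2*(-165)*1/101*1/403)) = 13851/17458 - 17613/330/40703 = 13851/17458 - 17613*40703/330 = 13851/17458 - 238967313/110 = -1042972456686/480095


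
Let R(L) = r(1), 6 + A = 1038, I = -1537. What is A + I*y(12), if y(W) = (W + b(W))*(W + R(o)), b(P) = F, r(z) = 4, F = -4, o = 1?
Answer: -195704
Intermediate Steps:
A = 1032 (A = -6 + 1038 = 1032)
R(L) = 4
b(P) = -4
y(W) = (-4 + W)*(4 + W) (y(W) = (W - 4)*(W + 4) = (-4 + W)*(4 + W))
A + I*y(12) = 1032 - 1537*(-16 + 12²) = 1032 - 1537*(-16 + 144) = 1032 - 1537*128 = 1032 - 196736 = -195704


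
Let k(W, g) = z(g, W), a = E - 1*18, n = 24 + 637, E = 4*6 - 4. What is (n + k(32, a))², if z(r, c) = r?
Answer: 439569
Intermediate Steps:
E = 20 (E = 24 - 4 = 20)
n = 661
a = 2 (a = 20 - 1*18 = 20 - 18 = 2)
k(W, g) = g
(n + k(32, a))² = (661 + 2)² = 663² = 439569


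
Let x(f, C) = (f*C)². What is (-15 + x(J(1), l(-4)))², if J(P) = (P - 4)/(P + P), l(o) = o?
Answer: 441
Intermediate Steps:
J(P) = (-4 + P)/(2*P) (J(P) = (-4 + P)/((2*P)) = (-4 + P)*(1/(2*P)) = (-4 + P)/(2*P))
x(f, C) = C²*f² (x(f, C) = (C*f)² = C²*f²)
(-15 + x(J(1), l(-4)))² = (-15 + (-4)²*((½)*(-4 + 1)/1)²)² = (-15 + 16*((½)*1*(-3))²)² = (-15 + 16*(-3/2)²)² = (-15 + 16*(9/4))² = (-15 + 36)² = 21² = 441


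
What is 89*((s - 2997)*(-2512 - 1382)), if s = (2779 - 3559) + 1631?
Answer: 743730636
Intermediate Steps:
s = 851 (s = -780 + 1631 = 851)
89*((s - 2997)*(-2512 - 1382)) = 89*((851 - 2997)*(-2512 - 1382)) = 89*(-2146*(-3894)) = 89*8356524 = 743730636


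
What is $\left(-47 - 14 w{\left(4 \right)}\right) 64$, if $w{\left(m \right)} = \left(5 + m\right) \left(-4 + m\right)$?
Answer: $-3008$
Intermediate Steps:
$w{\left(m \right)} = \left(-4 + m\right) \left(5 + m\right)$
$\left(-47 - 14 w{\left(4 \right)}\right) 64 = \left(-47 - 14 \left(-20 + 4 + 4^{2}\right)\right) 64 = \left(-47 - 14 \left(-20 + 4 + 16\right)\right) 64 = \left(-47 - 0\right) 64 = \left(-47 + 0\right) 64 = \left(-47\right) 64 = -3008$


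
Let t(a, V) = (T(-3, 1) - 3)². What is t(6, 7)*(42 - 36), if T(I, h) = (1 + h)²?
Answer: 6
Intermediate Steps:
t(a, V) = 1 (t(a, V) = ((1 + 1)² - 3)² = (2² - 3)² = (4 - 3)² = 1² = 1)
t(6, 7)*(42 - 36) = 1*(42 - 36) = 1*6 = 6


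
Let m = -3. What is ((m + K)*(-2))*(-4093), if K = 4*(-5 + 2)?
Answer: -122790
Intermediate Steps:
K = -12 (K = 4*(-3) = -12)
((m + K)*(-2))*(-4093) = ((-3 - 12)*(-2))*(-4093) = -15*(-2)*(-4093) = 30*(-4093) = -122790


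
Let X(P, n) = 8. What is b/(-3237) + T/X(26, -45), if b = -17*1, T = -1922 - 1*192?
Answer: -3421441/12948 ≈ -264.24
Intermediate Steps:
T = -2114 (T = -1922 - 192 = -2114)
b = -17
b/(-3237) + T/X(26, -45) = -17/(-3237) - 2114/8 = -17*(-1/3237) - 2114*1/8 = 17/3237 - 1057/4 = -3421441/12948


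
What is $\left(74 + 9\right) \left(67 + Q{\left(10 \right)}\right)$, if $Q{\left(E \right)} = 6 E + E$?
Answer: $11371$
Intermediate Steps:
$Q{\left(E \right)} = 7 E$
$\left(74 + 9\right) \left(67 + Q{\left(10 \right)}\right) = \left(74 + 9\right) \left(67 + 7 \cdot 10\right) = 83 \left(67 + 70\right) = 83 \cdot 137 = 11371$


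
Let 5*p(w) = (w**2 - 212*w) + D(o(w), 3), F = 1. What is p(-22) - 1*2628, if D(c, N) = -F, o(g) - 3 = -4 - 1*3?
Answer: -7993/5 ≈ -1598.6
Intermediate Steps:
o(g) = -4 (o(g) = 3 + (-4 - 1*3) = 3 + (-4 - 3) = 3 - 7 = -4)
D(c, N) = -1 (D(c, N) = -1*1 = -1)
p(w) = -1/5 - 212*w/5 + w**2/5 (p(w) = ((w**2 - 212*w) - 1)/5 = (-1 + w**2 - 212*w)/5 = -1/5 - 212*w/5 + w**2/5)
p(-22) - 1*2628 = (-1/5 - 212/5*(-22) + (1/5)*(-22)**2) - 1*2628 = (-1/5 + 4664/5 + (1/5)*484) - 2628 = (-1/5 + 4664/5 + 484/5) - 2628 = 5147/5 - 2628 = -7993/5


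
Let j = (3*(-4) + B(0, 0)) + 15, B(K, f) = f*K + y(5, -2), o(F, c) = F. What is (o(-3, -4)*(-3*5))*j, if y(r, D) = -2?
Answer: 45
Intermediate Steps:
B(K, f) = -2 + K*f (B(K, f) = f*K - 2 = K*f - 2 = -2 + K*f)
j = 1 (j = (3*(-4) + (-2 + 0*0)) + 15 = (-12 + (-2 + 0)) + 15 = (-12 - 2) + 15 = -14 + 15 = 1)
(o(-3, -4)*(-3*5))*j = -(-9)*5*1 = -3*(-15)*1 = 45*1 = 45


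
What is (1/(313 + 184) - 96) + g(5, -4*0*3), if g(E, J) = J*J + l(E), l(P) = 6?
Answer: -44729/497 ≈ -89.998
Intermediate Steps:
g(E, J) = 6 + J² (g(E, J) = J*J + 6 = J² + 6 = 6 + J²)
(1/(313 + 184) - 96) + g(5, -4*0*3) = (1/(313 + 184) - 96) + (6 + (-4*0*3)²) = (1/497 - 96) + (6 + (0*3)²) = (1/497 - 96) + (6 + 0²) = -47711/497 + (6 + 0) = -47711/497 + 6 = -44729/497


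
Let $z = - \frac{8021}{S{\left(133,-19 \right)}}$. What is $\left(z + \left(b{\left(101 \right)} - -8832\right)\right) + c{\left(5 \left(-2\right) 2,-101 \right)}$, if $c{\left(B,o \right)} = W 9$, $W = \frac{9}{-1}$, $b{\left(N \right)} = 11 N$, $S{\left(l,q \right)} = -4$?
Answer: $\frac{47469}{4} \approx 11867.0$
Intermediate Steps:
$z = \frac{8021}{4}$ ($z = - \frac{8021}{-4} = \left(-8021\right) \left(- \frac{1}{4}\right) = \frac{8021}{4} \approx 2005.3$)
$W = -9$ ($W = 9 \left(-1\right) = -9$)
$c{\left(B,o \right)} = -81$ ($c{\left(B,o \right)} = \left(-9\right) 9 = -81$)
$\left(z + \left(b{\left(101 \right)} - -8832\right)\right) + c{\left(5 \left(-2\right) 2,-101 \right)} = \left(\frac{8021}{4} + \left(11 \cdot 101 - -8832\right)\right) - 81 = \left(\frac{8021}{4} + \left(1111 + 8832\right)\right) - 81 = \left(\frac{8021}{4} + 9943\right) - 81 = \frac{47793}{4} - 81 = \frac{47469}{4}$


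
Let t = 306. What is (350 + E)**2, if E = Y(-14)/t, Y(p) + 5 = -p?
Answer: 141633801/1156 ≈ 1.2252e+5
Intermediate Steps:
Y(p) = -5 - p
E = 1/34 (E = (-5 - 1*(-14))/306 = (-5 + 14)*(1/306) = 9*(1/306) = 1/34 ≈ 0.029412)
(350 + E)**2 = (350 + 1/34)**2 = (11901/34)**2 = 141633801/1156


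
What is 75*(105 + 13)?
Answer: 8850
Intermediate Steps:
75*(105 + 13) = 75*118 = 8850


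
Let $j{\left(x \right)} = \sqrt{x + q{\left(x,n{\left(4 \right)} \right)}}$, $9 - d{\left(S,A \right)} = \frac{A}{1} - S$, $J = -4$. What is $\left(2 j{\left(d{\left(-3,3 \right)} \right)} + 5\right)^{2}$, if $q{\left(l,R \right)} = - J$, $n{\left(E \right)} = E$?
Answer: $53 + 20 \sqrt{7} \approx 105.92$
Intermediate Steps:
$d{\left(S,A \right)} = 9 + S - A$ ($d{\left(S,A \right)} = 9 - \left(\frac{A}{1} - S\right) = 9 - \left(A 1 - S\right) = 9 - \left(A - S\right) = 9 + S - A$)
$q{\left(l,R \right)} = 4$ ($q{\left(l,R \right)} = \left(-1\right) \left(-4\right) = 4$)
$j{\left(x \right)} = \sqrt{4 + x}$ ($j{\left(x \right)} = \sqrt{x + 4} = \sqrt{4 + x}$)
$\left(2 j{\left(d{\left(-3,3 \right)} \right)} + 5\right)^{2} = \left(2 \sqrt{4 - -3} + 5\right)^{2} = \left(2 \sqrt{4 + 3} + 5\right)^{2} = \left(2 \sqrt{7} + 5\right)^{2} = \left(5 + 2 \sqrt{7}\right)^{2}$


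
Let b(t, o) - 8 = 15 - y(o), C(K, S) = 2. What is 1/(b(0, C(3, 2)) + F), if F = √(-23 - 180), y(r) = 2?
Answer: 3/92 - I*√203/644 ≈ 0.032609 - 0.022124*I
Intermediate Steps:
F = I*√203 (F = √(-203) = I*√203 ≈ 14.248*I)
b(t, o) = 21 (b(t, o) = 8 + (15 - 1*2) = 8 + (15 - 2) = 8 + 13 = 21)
1/(b(0, C(3, 2)) + F) = 1/(21 + I*√203)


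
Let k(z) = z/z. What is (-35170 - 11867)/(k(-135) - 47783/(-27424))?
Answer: -429980896/25069 ≈ -17152.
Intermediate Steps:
k(z) = 1
(-35170 - 11867)/(k(-135) - 47783/(-27424)) = (-35170 - 11867)/(1 - 47783/(-27424)) = -47037/(1 - 47783*(-1/27424)) = -47037/(1 + 47783/27424) = -47037/75207/27424 = -47037*27424/75207 = -429980896/25069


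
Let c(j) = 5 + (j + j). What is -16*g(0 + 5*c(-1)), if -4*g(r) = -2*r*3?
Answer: -360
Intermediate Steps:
c(j) = 5 + 2*j
g(r) = 3*r/2 (g(r) = -(-2*r)*3/4 = -(-3)*r/2 = 3*r/2)
-16*g(0 + 5*c(-1)) = -24*(0 + 5*(5 + 2*(-1))) = -24*(0 + 5*(5 - 2)) = -24*(0 + 5*3) = -24*(0 + 15) = -24*15 = -16*45/2 = -360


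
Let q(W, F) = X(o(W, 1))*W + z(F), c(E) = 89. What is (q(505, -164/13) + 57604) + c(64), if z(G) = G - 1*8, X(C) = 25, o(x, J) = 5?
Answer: 913866/13 ≈ 70297.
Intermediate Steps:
z(G) = -8 + G (z(G) = G - 8 = -8 + G)
q(W, F) = -8 + F + 25*W (q(W, F) = 25*W + (-8 + F) = -8 + F + 25*W)
(q(505, -164/13) + 57604) + c(64) = ((-8 - 164/13 + 25*505) + 57604) + 89 = ((-8 - 164*1/13 + 12625) + 57604) + 89 = ((-8 - 164/13 + 12625) + 57604) + 89 = (163857/13 + 57604) + 89 = 912709/13 + 89 = 913866/13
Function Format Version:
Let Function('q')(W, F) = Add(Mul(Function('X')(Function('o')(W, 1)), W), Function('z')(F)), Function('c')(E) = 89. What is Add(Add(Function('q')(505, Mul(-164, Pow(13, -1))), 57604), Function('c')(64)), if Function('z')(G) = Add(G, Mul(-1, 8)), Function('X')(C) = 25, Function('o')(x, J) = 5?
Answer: Rational(913866, 13) ≈ 70297.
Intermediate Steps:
Function('z')(G) = Add(-8, G) (Function('z')(G) = Add(G, -8) = Add(-8, G))
Function('q')(W, F) = Add(-8, F, Mul(25, W)) (Function('q')(W, F) = Add(Mul(25, W), Add(-8, F)) = Add(-8, F, Mul(25, W)))
Add(Add(Function('q')(505, Mul(-164, Pow(13, -1))), 57604), Function('c')(64)) = Add(Add(Add(-8, Mul(-164, Pow(13, -1)), Mul(25, 505)), 57604), 89) = Add(Add(Add(-8, Mul(-164, Rational(1, 13)), 12625), 57604), 89) = Add(Add(Add(-8, Rational(-164, 13), 12625), 57604), 89) = Add(Add(Rational(163857, 13), 57604), 89) = Add(Rational(912709, 13), 89) = Rational(913866, 13)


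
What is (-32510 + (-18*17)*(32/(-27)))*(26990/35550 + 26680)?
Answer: -9147533247758/10665 ≈ -8.5771e+8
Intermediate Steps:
(-32510 + (-18*17)*(32/(-27)))*(26990/35550 + 26680) = (-32510 - 9792*(-1)/27)*(26990*(1/35550) + 26680) = (-32510 - 306*(-32/27))*(2699/3555 + 26680) = (-32510 + 1088/3)*(94850099/3555) = -96442/3*94850099/3555 = -9147533247758/10665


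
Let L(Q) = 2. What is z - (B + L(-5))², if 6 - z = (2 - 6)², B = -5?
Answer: -19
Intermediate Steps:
z = -10 (z = 6 - (2 - 6)² = 6 - 1*(-4)² = 6 - 1*16 = 6 - 16 = -10)
z - (B + L(-5))² = -10 - (-5 + 2)² = -10 - 1*(-3)² = -10 - 1*9 = -10 - 9 = -19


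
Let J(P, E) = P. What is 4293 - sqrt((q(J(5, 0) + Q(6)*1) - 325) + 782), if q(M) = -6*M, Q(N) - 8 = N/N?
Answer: 4293 - sqrt(373) ≈ 4273.7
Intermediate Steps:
Q(N) = 9 (Q(N) = 8 + N/N = 8 + 1 = 9)
4293 - sqrt((q(J(5, 0) + Q(6)*1) - 325) + 782) = 4293 - sqrt((-6*(5 + 9*1) - 325) + 782) = 4293 - sqrt((-6*(5 + 9) - 325) + 782) = 4293 - sqrt((-6*14 - 325) + 782) = 4293 - sqrt((-84 - 325) + 782) = 4293 - sqrt(-409 + 782) = 4293 - sqrt(373)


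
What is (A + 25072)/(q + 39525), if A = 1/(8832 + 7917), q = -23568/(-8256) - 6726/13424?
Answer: 121198785004264/191076388814061 ≈ 0.63429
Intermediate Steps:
q = 679289/288616 (q = -23568*(-1/8256) - 6726*1/13424 = 491/172 - 3363/6712 = 679289/288616 ≈ 2.3536)
A = 1/16749 ≈ 5.9705e-5
(A + 25072)/(q + 39525) = (1/16749 + 25072)/(679289/288616 + 39525) = 419930929/(16749*(11408226689/288616)) = (419930929/16749)*(288616/11408226689) = 121198785004264/191076388814061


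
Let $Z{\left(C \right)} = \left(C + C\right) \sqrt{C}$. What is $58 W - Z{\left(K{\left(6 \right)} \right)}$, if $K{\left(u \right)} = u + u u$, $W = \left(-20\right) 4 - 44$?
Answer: $-7192 - 84 \sqrt{42} \approx -7736.4$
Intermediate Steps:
$W = -124$ ($W = -80 - 44 = -124$)
$K{\left(u \right)} = u + u^{2}$
$Z{\left(C \right)} = 2 C^{\frac{3}{2}}$ ($Z{\left(C \right)} = 2 C \sqrt{C} = 2 C^{\frac{3}{2}}$)
$58 W - Z{\left(K{\left(6 \right)} \right)} = 58 \left(-124\right) - 2 \left(6 \left(1 + 6\right)\right)^{\frac{3}{2}} = -7192 - 2 \left(6 \cdot 7\right)^{\frac{3}{2}} = -7192 - 2 \cdot 42^{\frac{3}{2}} = -7192 - 2 \cdot 42 \sqrt{42} = -7192 - 84 \sqrt{42}$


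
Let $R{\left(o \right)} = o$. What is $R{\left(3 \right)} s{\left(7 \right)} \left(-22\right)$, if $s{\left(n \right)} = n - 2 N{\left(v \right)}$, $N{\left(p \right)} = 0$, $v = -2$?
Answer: $-462$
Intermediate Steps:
$s{\left(n \right)} = n$ ($s{\left(n \right)} = n - 0 = n + 0 = n$)
$R{\left(3 \right)} s{\left(7 \right)} \left(-22\right) = 3 \cdot 7 \left(-22\right) = 21 \left(-22\right) = -462$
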